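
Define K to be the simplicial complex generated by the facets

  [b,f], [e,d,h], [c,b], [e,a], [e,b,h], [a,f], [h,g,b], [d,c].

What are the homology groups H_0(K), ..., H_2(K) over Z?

H_0 ≅ Z,  H_1 ≅ Z^2,  H_2 = 0.

Fix the vertex order a < b < c < d < e < f < g < h and write every simplex with vertices in increasing order. Then dim K = 2 and the simplices of K are:

  0-simplices (8): a, b, c, d, e, f, g, h
  1-simplices (12): ae, af, bc, be, bf, bg, bh, cd, de, dh, eh, gh
  2-simplices (3): beh, bgh, deh

giving chain groups C_0 ≅ Z^8, C_1 ≅ Z^12, C_2 ≅ Z^3.

∂_1: C_1 → C_0 maps an edge to its endpoints' difference, ∂[p,q] = q − p. For instance
  ∂be = e − b.
This gives a 8×12 integer matrix of rank 7; reducing to Smith normal form yields diagonal entries (1,1,1,1,1,1,1).

∂_2: C_2 → C_1 acts by ∂[p,q,r] = [q,r] − [p,r] + [p,q]. For instance
  ∂deh = eh − dh + de,
  ∂bgh = gh − bh + bg.
The 12×3 boundary matrix has rank 3 and Smith normal form diag(1,1,1).

Now H_k = ker ∂_k / im ∂_{k+1}, so:

  H_0: rank C_0 − rank ∂_1 = 8 − 7 = 1, and the invariant factors of ∂_1 are all 1, so H_0 = Z.
  H_1: rank ker ∂_1 − rank ∂_2 = (12 − 7) − 3 = 2, and the invariant factors of ∂_2 are all 1, so H_1 = Z^2.
  H_2: rank ker ∂_2 − rank ∂_3 = (3 − 3) − 0 = 0, and there is no ∂_3, so H_2 = 0.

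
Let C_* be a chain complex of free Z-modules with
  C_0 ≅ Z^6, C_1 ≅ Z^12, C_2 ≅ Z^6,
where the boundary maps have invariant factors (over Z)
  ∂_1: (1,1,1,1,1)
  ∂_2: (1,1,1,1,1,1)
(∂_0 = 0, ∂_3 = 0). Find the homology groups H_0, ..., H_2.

H_0: b_0 = 6 − 0 − 5 = 1; torsion from ∂_1 factors > 1: none. So H_0 ≅ Z.
H_1: b_1 = 12 − 5 − 6 = 1; torsion from ∂_2 factors > 1: none. So H_1 ≅ Z.
H_2: b_2 = 6 − 6 − 0 = 0; torsion from ∂_3 factors > 1: none. So H_2 ≅ 0.

H_0 ≅ Z,  H_1 ≅ Z,  H_2 = 0.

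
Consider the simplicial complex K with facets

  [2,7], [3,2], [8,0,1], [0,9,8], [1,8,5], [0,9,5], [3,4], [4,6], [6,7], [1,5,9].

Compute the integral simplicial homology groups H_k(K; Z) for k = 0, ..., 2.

Fix the vertex order 0 < 1 < 2 < 3 < 4 < 5 < 6 < 7 < 8 < 9 and write every simplex with vertices in increasing order. Then dim K = 2 and the simplices of K are:

  0-simplices (10): [0], [1], [2], [3], [4], [5], [6], [7], [8], [9]
  1-simplices (15): [0,1], [0,5], [0,8], [0,9], [1,5], [1,8], [1,9], [2,3], [2,7], [3,4], [4,6], [5,8], [5,9], [6,7], [8,9]
  2-simplices (5): [0,1,8], [0,5,9], [0,8,9], [1,5,8], [1,5,9]

giving chain groups C_0 ≅ Z^10, C_1 ≅ Z^15, C_2 ≅ Z^5.

Boundary ∂_1: C_1 → C_0 maps an edge to its endpoints' difference, ∂[p,q] = q − p. For instance
  ∂[0,8] = [8] − [0].
This gives a 10×15 integer matrix of rank 8; reducing to Smith normal form yields diagonal entries (1,1,1,1,1,1,1,1).

∂_2: C_2 → C_1 maps a triangle to the signed sum of its edges. For instance
  ∂[0,5,9] = [5,9] − [0,9] + [0,5],
  ∂[0,1,8] = [1,8] − [0,8] + [0,1].
The resulting 15×5 matrix has rank 5, and its Smith normal form has invariant factors (1,1,1,1,1).

Now H_k = ker ∂_k / im ∂_{k+1}, so:

  H_0: rank C_0 − rank ∂_1 = 10 − 8 = 2, and the invariant factors of ∂_1 are all 1, so H_0 ≅ Z^2.
  H_1: rank ker ∂_1 − rank ∂_2 = (15 − 8) − 5 = 2, and the invariant factors of ∂_2 are all 1, so H_1 ≅ Z^2.
  H_2: rank ker ∂_2 − rank ∂_3 = (5 − 5) − 0 = 0, and there is no ∂_3, so H_2 ≅ 0.

H_0 = Z^2,  H_1 = Z^2,  H_2 = 0.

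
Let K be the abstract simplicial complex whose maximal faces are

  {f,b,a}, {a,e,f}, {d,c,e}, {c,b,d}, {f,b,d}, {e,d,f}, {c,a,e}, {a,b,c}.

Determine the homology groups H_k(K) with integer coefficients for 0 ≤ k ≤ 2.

H_0 ≅ Z,  H_1 = 0,  H_2 ≅ Z.

K has 6 vertices, 12 edges, 8 triangles.
rank ∂_0 = 0, rank ∂_1 = 5 ⇒ b_0 = 6 − 0 − 5 = 1; all invariant factors of ∂_1 are 1 so no torsion. So H_0 = Z.
rank ∂_1 = 5, rank ∂_2 = 7 ⇒ b_1 = 12 − 5 − 7 = 0; all invariant factors of ∂_2 are 1 so no torsion. So H_1 = 0.
rank ∂_2 = 7, rank ∂_3 = 0 ⇒ b_2 = 8 − 7 − 0 = 1. So H_2 = Z.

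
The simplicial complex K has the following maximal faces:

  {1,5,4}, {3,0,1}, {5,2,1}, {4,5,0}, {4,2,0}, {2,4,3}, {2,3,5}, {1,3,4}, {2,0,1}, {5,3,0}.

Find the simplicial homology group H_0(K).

K has 6 vertices, 15 edges, 10 triangles.
rank ∂_0 = 0, rank ∂_1 = 5 ⇒ b_0 = 6 − 0 − 5 = 1; all invariant factors of ∂_1 are 1 so no torsion. So H_0 ≅ Z.

H_0 = Z.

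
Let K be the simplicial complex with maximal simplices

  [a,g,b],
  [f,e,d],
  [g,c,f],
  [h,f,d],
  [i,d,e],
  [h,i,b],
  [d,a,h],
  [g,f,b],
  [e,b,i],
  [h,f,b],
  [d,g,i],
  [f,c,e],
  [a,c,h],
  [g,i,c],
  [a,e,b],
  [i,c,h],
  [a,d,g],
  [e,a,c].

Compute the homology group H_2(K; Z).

H_2 = Z.

K has 9 vertices, 27 edges, 18 triangles.
rank ∂_2 = 17, rank ∂_3 = 0 ⇒ b_2 = 18 − 17 − 0 = 1. So H_2 = Z.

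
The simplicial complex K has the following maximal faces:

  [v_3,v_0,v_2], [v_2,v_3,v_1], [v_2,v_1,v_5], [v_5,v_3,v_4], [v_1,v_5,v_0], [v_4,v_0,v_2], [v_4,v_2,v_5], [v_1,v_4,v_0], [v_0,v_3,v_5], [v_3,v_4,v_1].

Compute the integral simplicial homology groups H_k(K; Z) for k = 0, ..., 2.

Order the vertices as v_0 < v_1 < v_2 < v_3 < v_4 < v_5. Listing each simplex with vertices in this order, K has dimension 2 with simplices:

  0-simplices (6): [v_0], [v_1], [v_2], [v_3], [v_4], [v_5]
  1-simplices (15): (15 of them)
  2-simplices (10): [v_0,v_1,v_4], [v_0,v_1,v_5], [v_0,v_2,v_3], [v_0,v_2,v_4], [v_0,v_3,v_5], [v_1,v_2,v_3], [v_1,v_2,v_5], [v_1,v_3,v_4], [v_2,v_4,v_5], [v_3,v_4,v_5]

Hence C_0 ≅ Z^6, C_1 ≅ Z^15, C_2 ≅ Z^10.

Boundary ∂_1: C_1 → C_0 maps an edge to its endpoints' difference, ∂[p,q] = q − p.
This gives a 6×15 integer matrix of rank 5; reducing to Smith normal form yields diagonal entries (1,1,1,1,1).

∂_2: C_2 → C_1 sends each 2-simplex [p,q,r] to [q,r] − [p,r] + [p,q]. For instance
  ∂[v_1,v_2,v_5] = [v_2,v_5] − [v_1,v_5] + [v_1,v_2],
  ∂[v_1,v_2,v_3] = [v_2,v_3] − [v_1,v_3] + [v_1,v_2].
The 15×10 boundary matrix has rank 10 and Smith normal form diag(1,1,1,1,1,1,1,1,1,2).

Reading off H_k = ker ∂_k / im ∂_{k+1}:

  H_0: rank C_0 − rank ∂_1 = 6 − 5 = 1, and the invariant factors of ∂_1 are all 1, so H_0 ≅ Z.
  H_1: rank ker ∂_1 − rank ∂_2 = (15 − 5) − 10 = 0, and ∂_2 has invariant factor 2 > 1, so H_1 ≅ Z/2.
  H_2: rank ker ∂_2 − rank ∂_3 = (10 − 10) − 0 = 0, and there is no ∂_3, so H_2 ≅ 0.

H_0 = Z,  H_1 = Z/2,  H_2 = 0.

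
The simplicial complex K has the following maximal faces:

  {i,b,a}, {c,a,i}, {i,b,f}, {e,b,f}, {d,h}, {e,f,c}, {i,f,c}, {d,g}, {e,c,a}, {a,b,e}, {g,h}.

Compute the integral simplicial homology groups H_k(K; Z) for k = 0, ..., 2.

H_0 = Z^2,  H_1 = Z,  H_2 = Z.

Take the total order a < b < c < d < e < f < g < h < i on the vertex set. Then K (dimension 2) consists of the simplices:

  0-simplices (9): a, b, c, d, e, f, g, h, i
  1-simplices (15): ab, ac, ae, ai, be, bf, bi, ce, cf, ci, dg, dh, ef, fi, gh
  2-simplices (8): abe, abi, ace, aci, bef, bfi, cef, cfi

giving chain groups C_0 ≅ Z^9, C_1 ≅ Z^15, C_2 ≅ Z^8.

∂_1: C_1 → C_0 maps an edge to its endpoints' difference, ∂[p,q] = q − p. For instance
  ∂ac = c − a.
This gives a 9×15 integer matrix of rank 7; reducing to Smith normal form yields diagonal entries (1,1,1,1,1,1,1).

Boundary ∂_2: C_2 → C_1 maps a triangle to the signed sum of its edges. For instance
  ∂cef = ef − cf + ce,
  ∂bef = ef − bf + be.
This gives a 15×8 integer matrix of rank 7; reducing to Smith normal form yields diagonal entries (1,1,1,1,1,1,1).

Reading off H_k = ker ∂_k / im ∂_{k+1}:

  H_0: rank C_0 − rank ∂_1 = 9 − 7 = 2, and the invariant factors of ∂_1 are all 1, so H_0 = Z^2.
  H_1: rank ker ∂_1 − rank ∂_2 = (15 − 7) − 7 = 1, and the invariant factors of ∂_2 are all 1, so H_1 = Z.
  H_2: rank ker ∂_2 − rank ∂_3 = (8 − 7) − 0 = 1, and there is no ∂_3, so H_2 = Z.

As a check, the Euler characteristic is 9 − 15 + 8 = 2, which agrees with 2 − 1 + 1 = 2.
(K is a triangulation of the disjoint union of the circle S^1 and the 2-sphere S^2.)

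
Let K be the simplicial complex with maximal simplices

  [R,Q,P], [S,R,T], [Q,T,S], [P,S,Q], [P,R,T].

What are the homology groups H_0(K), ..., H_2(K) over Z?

Take the total order P < Q < R < S < T on the vertex set. Then K (dimension 2) consists of the simplices:

  0-simplices (5): P, Q, R, S, T
  1-simplices (10): PQ, PR, PS, PT, QR, QS, QT, RS, RT, ST
  2-simplices (5): PQR, PQS, PRT, QST, RST

giving chain groups C_0 ≅ Z^5, C_1 ≅ Z^10, C_2 ≅ Z^5.

The boundary map ∂_1: C_1 → C_0 sends each edge [p,q] (with p < q) to q − p. For instance
  ∂PS = S − P.
This gives a 5×10 integer matrix of rank 4; reducing to Smith normal form yields diagonal entries (1,1,1,1).

The boundary map ∂_2: C_2 → C_1 acts by ∂[p,q,r] = [q,r] − [p,r] + [p,q]. For instance
  ∂RST = ST − RT + RS,
  ∂PRT = RT − PT + PR.
This gives a 10×5 integer matrix of rank 5; reducing to Smith normal form yields diagonal entries (1,1,1,1,1).

Computing H_k = (kernel of ∂_k) / (image of ∂_{k+1}):

  H_0: rank C_0 − rank ∂_1 = 5 − 4 = 1, and the invariant factors of ∂_1 are all 1, so H_0 ≅ Z.
  H_1: rank ker ∂_1 − rank ∂_2 = (10 − 4) − 5 = 1, and the invariant factors of ∂_2 are all 1, so H_1 ≅ Z.
  H_2: rank ker ∂_2 − rank ∂_3 = (5 − 5) − 0 = 0, and there is no ∂_3, so H_2 ≅ 0.

As a check, the Euler characteristic is 5 − 10 + 5 = 0, which agrees with 1 − 1 + 0 = 0.
(K is a triangulation of the Möbius band.)

H_0 = Z,  H_1 = Z,  H_2 = 0.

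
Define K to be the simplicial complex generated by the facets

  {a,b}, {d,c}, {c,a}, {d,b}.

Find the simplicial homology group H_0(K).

K has 4 vertices, 4 edges.
rank ∂_0 = 0, rank ∂_1 = 3 ⇒ b_0 = 4 − 0 − 3 = 1; all invariant factors of ∂_1 are 1 so no torsion. So H_0 ≅ Z.

H_0 = Z.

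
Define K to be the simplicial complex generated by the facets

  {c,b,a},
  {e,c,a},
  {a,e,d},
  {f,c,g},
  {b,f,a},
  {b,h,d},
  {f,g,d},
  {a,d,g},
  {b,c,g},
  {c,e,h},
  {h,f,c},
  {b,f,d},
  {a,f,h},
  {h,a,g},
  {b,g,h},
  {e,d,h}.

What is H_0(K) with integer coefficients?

H_0 = Z.

We work with the vertex ordering a < b < c < d < e < f < g < h. The simplices of K, each written with vertices in increasing order, are:

  0-simplices (8): a, b, c, d, e, f, g, h
  1-simplices (24): ab, ac, ad, ae, af, ag, ah, bc, bd, bf, bg, bh, ce, cf, cg, ch, de, df, dg, dh, eh, fg, fh, gh
  2-simplices (16): abc, abf, ace, ade, adg, afh, agh, bcg, bdf, bdh, bgh, ceh, cfg, cfh, deh, dfg

giving chain groups C_0 ≅ Z^8, C_1 ≅ Z^24, C_2 ≅ Z^16.

Boundary ∂_1: C_1 → C_0 sends each edge [p,q] (with p < q) to q − p.
This gives a 8×24 integer matrix of rank 7; reducing to Smith normal form yields diagonal entries (1,1,1,1,1,1,1).

∂_2: C_2 → C_1 sends each 2-simplex [p,q,r] to [q,r] − [p,r] + [p,q]. For instance
  ∂bdf = df − bf + bd,
  ∂dfg = fg − dg + df.
The resulting 24×16 matrix has rank 15, and its Smith normal form has invariant factors (1,1,1,1,1,1,1,1,1,1,1,1,1,1,1).

From H_k ≅ ker(∂_k) / im(∂_{k+1}) we obtain:

  H_0: rank C_0 − rank ∂_1 = 8 − 7 = 1, and the invariant factors of ∂_1 are all 1, so H_0 = Z.

(K is a triangulation of the torus T^2.)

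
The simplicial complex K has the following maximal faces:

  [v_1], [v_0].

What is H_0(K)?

H_0 ≅ Z^2.

Take the total order v_0 < v_1 on the vertex set. Then K (dimension 0) consists of the simplices:

  0-simplices (2): [v_0], [v_1]

giving chain groups C_0 ≅ Z^2.

From H_k ≅ ker(∂_k) / im(∂_{k+1}) we obtain:

  H_0: rank C_0 − rank ∂_1 = 2 − 0 = 2, and there is no ∂_1, so H_0 = Z^2.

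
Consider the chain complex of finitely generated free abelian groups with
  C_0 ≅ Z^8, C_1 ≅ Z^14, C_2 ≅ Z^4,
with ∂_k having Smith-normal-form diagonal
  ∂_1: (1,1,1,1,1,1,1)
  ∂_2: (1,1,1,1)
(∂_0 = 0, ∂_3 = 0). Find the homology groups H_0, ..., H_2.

H_0: b_0 = 8 − 0 − 7 = 1; torsion from ∂_1 factors > 1: none. So H_0 = Z.
H_1: b_1 = 14 − 7 − 4 = 3; torsion from ∂_2 factors > 1: none. So H_1 = Z^3.
H_2: b_2 = 4 − 4 − 0 = 0; torsion from ∂_3 factors > 1: none. So H_2 = 0.

H_0 = Z,  H_1 = Z^3,  H_2 = 0.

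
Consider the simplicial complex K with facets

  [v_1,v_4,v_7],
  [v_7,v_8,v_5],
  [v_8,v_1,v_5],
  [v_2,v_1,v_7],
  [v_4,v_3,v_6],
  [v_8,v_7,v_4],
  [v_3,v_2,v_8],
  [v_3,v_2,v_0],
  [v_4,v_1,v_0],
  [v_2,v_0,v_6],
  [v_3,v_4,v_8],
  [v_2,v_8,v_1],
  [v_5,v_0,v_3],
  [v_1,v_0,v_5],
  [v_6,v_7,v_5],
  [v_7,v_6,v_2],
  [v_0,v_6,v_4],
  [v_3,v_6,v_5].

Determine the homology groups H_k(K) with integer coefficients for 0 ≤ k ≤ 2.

H_0 = Z,  H_1 = Z ⊕ Z/2,  H_2 = 0.

Fix the vertex order v_0 < v_1 < v_2 < v_3 < v_4 < v_5 < v_6 < v_7 < v_8 and write every simplex with vertices in increasing order. Then dim K = 2 and the simplices of K are:

  0-simplices (9): [v_0], [v_1], [v_2], [v_3], [v_4], [v_5], [v_6], [v_7], [v_8]
  1-simplices (27): (27 of them)
  2-simplices (18): (18 of them)

so the chain groups are C_0 ≅ Z^9, C_1 ≅ Z^27, C_2 ≅ Z^18.

Boundary ∂_1: C_1 → C_0 is given by ∂[p,q] = [q] − [p].
The 9×27 boundary matrix has rank 8 and Smith normal form diag(1,1,1,1,1,1,1,1).

The boundary map ∂_2: C_2 → C_1 acts by ∂[p,q,r] = [q,r] − [p,r] + [p,q]. For instance
  ∂[v_0,v_2,v_3] = [v_2,v_3] − [v_0,v_3] + [v_0,v_2],
  ∂[v_0,v_4,v_6] = [v_4,v_6] − [v_0,v_6] + [v_0,v_4].
The 27×18 boundary matrix has rank 18 and Smith normal form diag(1,1,1,1,1,1,1,1,1,1,1,1,1,1,1,1,1,2).

From H_k ≅ ker(∂_k) / im(∂_{k+1}) we obtain:

  H_0: rank C_0 − rank ∂_1 = 9 − 8 = 1, and the invariant factors of ∂_1 are all 1, so H_0 ≅ Z.
  H_1: rank ker ∂_1 − rank ∂_2 = (27 − 8) − 18 = 1, and ∂_2 has invariant factor 2 > 1, so H_1 ≅ Z ⊕ Z/2.
  H_2: rank ker ∂_2 − rank ∂_3 = (18 − 18) − 0 = 0, and there is no ∂_3, so H_2 ≅ 0.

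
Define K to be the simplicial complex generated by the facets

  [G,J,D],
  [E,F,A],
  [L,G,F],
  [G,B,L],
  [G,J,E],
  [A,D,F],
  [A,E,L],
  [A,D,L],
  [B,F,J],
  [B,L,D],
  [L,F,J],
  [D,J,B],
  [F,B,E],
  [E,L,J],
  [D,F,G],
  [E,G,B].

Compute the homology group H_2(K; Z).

Order the vertices as A < B < D < E < F < G < J < L. Listing each simplex with vertices in this order, K has dimension 2 with simplices:

  0-simplices (8): A, B, D, E, F, G, J, L
  1-simplices (24): AD, AE, AF, AL, BD, BE, BF, BG, BJ, BL, DF, DG, DJ, DL, EF, EG, EJ, EL, FG, FJ, FL, GJ, GL, JL
  2-simplices (16): ADF, ADL, AEF, AEL, BDJ, BDL, BEF, BEG, BFJ, BGL, DFG, DGJ, EGJ, EJL, FGL, FJL

giving chain groups C_0 ≅ Z^8, C_1 ≅ Z^24, C_2 ≅ Z^16.

Boundary ∂_1: C_1 → C_0 is given by ∂[p,q] = [q] − [p]. For instance
  ∂BD = D − B.
As a 8×24 matrix over Z this has rank 7, with invariant factors (1,1,1,1,1,1,1).

Boundary ∂_2: C_2 → C_1 maps a triangle to the signed sum of its edges. For instance
  ∂BEG = EG − BG + BE,
  ∂BEF = EF − BF + BE.
The 24×16 boundary matrix has rank 15 and Smith normal form diag(1,1,1,1,1,1,1,1,1,1,1,1,1,1,1).

Computing H_k = (kernel of ∂_k) / (image of ∂_{k+1}):

  H_2: rank ker ∂_2 − rank ∂_3 = (16 − 15) − 0 = 1, and there is no ∂_3, so H_2 = Z.

(K is a triangulation of the torus T^2.)

H_2 ≅ Z.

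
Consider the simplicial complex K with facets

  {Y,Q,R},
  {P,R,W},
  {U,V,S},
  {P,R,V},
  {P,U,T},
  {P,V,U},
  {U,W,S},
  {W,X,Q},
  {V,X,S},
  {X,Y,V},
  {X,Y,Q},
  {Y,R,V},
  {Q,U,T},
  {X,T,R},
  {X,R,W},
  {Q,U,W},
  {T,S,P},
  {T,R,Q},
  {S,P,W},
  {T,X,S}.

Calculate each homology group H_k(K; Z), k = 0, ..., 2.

H_0 ≅ Z,  H_1 ≅ Z ⊕ Z/2,  H_2 = 0.

Order the vertices as P < Q < R < S < T < U < V < W < X < Y. Listing each simplex with vertices in this order, K has dimension 2 with simplices:

  0-simplices (10): P, Q, R, S, T, U, V, W, X, Y
  1-simplices (30): PR, PS, PT, PU, PV, PW, QR, QT, QU, QW, QX, QY, RT, RV, RW, RX, RY, ST, SU, SV, SW, SX, TU, TX, UV, UW, VX, VY, WX, XY
  2-simplices (20): PRV, PRW, PST, PSW, PTU, PUV, QRT, QRY, QTU, QUW, QWX, QXY, RTX, RVY, RWX, STX, SUV, SUW, SVX, VXY

Hence C_0 ≅ Z^10, C_1 ≅ Z^30, C_2 ≅ Z^20.

Boundary ∂_1: C_1 → C_0 is given by ∂[p,q] = [q] − [p].
As a 10×30 matrix over Z this has rank 9, with invariant factors (1,1,1,1,1,1,1,1,1).

Boundary ∂_2: C_2 → C_1 maps a triangle to the signed sum of its edges. For instance
  ∂SUW = UW − SW + SU,
  ∂STX = TX − SX + ST.
As a 30×20 matrix over Z this has rank 20, with invariant factors (1,1,1,1,1,1,1,1,1,1,1,1,1,1,1,1,1,1,1,2).

From H_k ≅ ker(∂_k) / im(∂_{k+1}) we obtain:

  H_0: rank C_0 − rank ∂_1 = 10 − 9 = 1, and the invariant factors of ∂_1 are all 1, so H_0 = Z.
  H_1: rank ker ∂_1 − rank ∂_2 = (30 − 9) − 20 = 1, and ∂_2 has invariant factor 2 > 1, so H_1 = Z ⊕ Z/2.
  H_2: rank ker ∂_2 − rank ∂_3 = (20 − 20) − 0 = 0, and there is no ∂_3, so H_2 = 0.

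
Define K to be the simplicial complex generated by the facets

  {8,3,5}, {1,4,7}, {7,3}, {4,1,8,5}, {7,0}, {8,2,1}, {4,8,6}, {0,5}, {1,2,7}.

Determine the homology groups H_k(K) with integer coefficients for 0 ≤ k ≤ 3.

Order the vertices as 0 < 1 < 2 < 3 < 4 < 5 < 6 < 7 < 8. Listing each simplex with vertices in this order, K has dimension 3 with simplices:

  0-simplices (9): [0], [1], [2], [3], [4], [5], [6], [7], [8]
  1-simplices (18): [0,5], [0,7], [1,2], [1,4], [1,5], [1,7], [1,8], [2,7], [2,8], [3,5], [3,7], [3,8], [4,5], [4,6], [4,7], [4,8], [5,8], [6,8]
  2-simplices (9): [1,2,7], [1,2,8], [1,4,5], [1,4,7], [1,4,8], [1,5,8], [3,5,8], [4,5,8], [4,6,8]
  3-simplices (1): [1,4,5,8]

so the chain groups are C_0 ≅ Z^9, C_1 ≅ Z^18, C_2 ≅ Z^9, C_3 ≅ Z^1.

∂_1: C_1 → C_0 maps an edge to its endpoints' difference, ∂[p,q] = q − p. For instance
  ∂[3,8] = [8] − [3].
This gives a 9×18 integer matrix of rank 8; reducing to Smith normal form yields diagonal entries (1,1,1,1,1,1,1,1).

The boundary map ∂_2: C_2 → C_1 acts by ∂[p,q,r] = [q,r] − [p,r] + [p,q]. For instance
  ∂[1,2,7] = [2,7] − [1,7] + [1,2],
  ∂[1,4,8] = [4,8] − [1,8] + [1,4].
This gives a 18×9 integer matrix of rank 8; reducing to Smith normal form yields diagonal entries (1,1,1,1,1,1,1,1).

∂_3: C_3 → C_2 sends each 3-simplex σ to the alternating sum Σ_i (−1)^i (σ with its i-th vertex removed). For instance
  ∂[1,4,5,8] = [4,5,8] − [1,5,8] + [1,4,8] − [1,4,5].
The resulting 9×1 matrix has rank 1, and its Smith normal form has invariant factors (1).

Reading off H_k = ker ∂_k / im ∂_{k+1}:

  H_0: rank C_0 − rank ∂_1 = 9 − 8 = 1, and the invariant factors of ∂_1 are all 1, so H_0 = Z.
  H_1: rank ker ∂_1 − rank ∂_2 = (18 − 8) − 8 = 2, and the invariant factors of ∂_2 are all 1, so H_1 = Z^2.
  H_2: rank ker ∂_2 − rank ∂_3 = (9 − 8) − 1 = 0, and the invariant factors of ∂_3 are all 1, so H_2 = 0.
  H_3: rank ker ∂_3 − rank ∂_4 = (1 − 1) − 0 = 0, and there is no ∂_4, so H_3 = 0.

As a check, the Euler characteristic is 9 − 18 + 9 − 1 = -1, which agrees with 1 − 2 + 0 − 0 = -1.

H_0 ≅ Z,  H_1 ≅ Z^2,  H_2 = 0,  H_3 = 0.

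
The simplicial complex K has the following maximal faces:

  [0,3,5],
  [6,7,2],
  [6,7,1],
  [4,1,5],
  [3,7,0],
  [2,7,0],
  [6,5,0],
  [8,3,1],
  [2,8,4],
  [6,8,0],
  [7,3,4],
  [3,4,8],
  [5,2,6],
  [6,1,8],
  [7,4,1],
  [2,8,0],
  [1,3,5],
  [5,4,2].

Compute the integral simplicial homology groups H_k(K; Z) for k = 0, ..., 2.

H_0 = Z,  H_1 = Z × Z/2,  H_2 = 0.

K has 9 vertices, 27 edges, 18 triangles.
rank ∂_0 = 0, rank ∂_1 = 8 ⇒ b_0 = 9 − 0 − 8 = 1; all invariant factors of ∂_1 are 1 so no torsion. So H_0 = Z.
rank ∂_1 = 8, rank ∂_2 = 18 ⇒ b_1 = 27 − 8 − 18 = 1; ∂_2 has invariant factor(s) [2] giving torsion. So H_1 = Z × Z/2.
rank ∂_2 = 18, rank ∂_3 = 0 ⇒ b_2 = 18 − 18 − 0 = 0. So H_2 = 0.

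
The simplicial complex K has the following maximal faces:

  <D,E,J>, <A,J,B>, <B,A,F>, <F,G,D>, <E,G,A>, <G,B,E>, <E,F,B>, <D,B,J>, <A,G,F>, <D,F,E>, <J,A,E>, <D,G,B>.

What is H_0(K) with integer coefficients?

H_0 ≅ Z.

Order the vertices as A < B < D < E < F < G < J. Listing each simplex with vertices in this order, K has dimension 2 with simplices:

  0-simplices (7): A, B, D, E, F, G, J
  1-simplices (18): AB, AE, AF, AG, AJ, BD, BE, BF, BG, BJ, DE, DF, DG, DJ, EF, EG, EJ, FG
  2-simplices (12): ABF, ABJ, AEG, AEJ, AFG, BDG, BDJ, BEF, BEG, DEF, DEJ, DFG

giving chain groups C_0 ≅ Z^7, C_1 ≅ Z^18, C_2 ≅ Z^12.

∂_1: C_1 → C_0 is given by ∂[p,q] = [q] − [p]. For instance
  ∂AG = G − A.
The resulting 7×18 matrix has rank 6, and its Smith normal form has invariant factors (1,1,1,1,1,1).

∂_2: C_2 → C_1 sends each 2-simplex [p,q,r] to [q,r] − [p,r] + [p,q]. For instance
  ∂AEG = EG − AG + AE,
  ∂DEJ = EJ − DJ + DE.
The 18×12 boundary matrix has rank 12 and Smith normal form diag(1,1,1,1,1,1,1,1,1,1,1,2).

Computing H_k = (kernel of ∂_k) / (image of ∂_{k+1}):

  H_0: rank C_0 − rank ∂_1 = 7 − 6 = 1, and the invariant factors of ∂_1 are all 1, so H_0 ≅ Z.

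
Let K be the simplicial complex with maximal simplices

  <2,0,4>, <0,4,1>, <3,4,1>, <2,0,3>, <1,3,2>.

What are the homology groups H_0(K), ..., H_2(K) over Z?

Order the vertices as 0 < 1 < 2 < 3 < 4. Listing each simplex with vertices in this order, K has dimension 2 with simplices:

  0-simplices (5): [0], [1], [2], [3], [4]
  1-simplices (10): [0,1], [0,2], [0,3], [0,4], [1,2], [1,3], [1,4], [2,3], [2,4], [3,4]
  2-simplices (5): [0,1,4], [0,2,3], [0,2,4], [1,2,3], [1,3,4]

giving chain groups C_0 ≅ Z^5, C_1 ≅ Z^10, C_2 ≅ Z^5.

∂_1: C_1 → C_0 maps an edge to its endpoints' difference, ∂[p,q] = q − p. For instance
  ∂[0,3] = [3] − [0].
The resulting 5×10 matrix has rank 4, and its Smith normal form has invariant factors (1,1,1,1).

∂_2: C_2 → C_1 acts by ∂[p,q,r] = [q,r] − [p,r] + [p,q]. For instance
  ∂[0,2,4] = [2,4] − [0,4] + [0,2],
  ∂[1,2,3] = [2,3] − [1,3] + [1,2].
The 10×5 boundary matrix has rank 5 and Smith normal form diag(1,1,1,1,1).

Reading off H_k = ker ∂_k / im ∂_{k+1}:

  H_0: rank C_0 − rank ∂_1 = 5 − 4 = 1, and the invariant factors of ∂_1 are all 1, so H_0 = Z.
  H_1: rank ker ∂_1 − rank ∂_2 = (10 − 4) − 5 = 1, and the invariant factors of ∂_2 are all 1, so H_1 = Z.
  H_2: rank ker ∂_2 − rank ∂_3 = (5 − 5) − 0 = 0, and there is no ∂_3, so H_2 = 0.

H_0 = Z,  H_1 = Z,  H_2 = 0.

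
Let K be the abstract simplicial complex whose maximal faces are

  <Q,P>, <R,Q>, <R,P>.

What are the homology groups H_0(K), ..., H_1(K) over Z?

Order the vertices as P < Q < R. Listing each simplex with vertices in this order, K has dimension 1 with simplices:

  0-simplices (3): P, Q, R
  1-simplices (3): PQ, PR, QR

giving chain groups C_0 ≅ Z^3, C_1 ≅ Z^3.

Boundary ∂_1: C_1 → C_0 sends each edge [p,q] (with p < q) to q − p. For instance
  ∂QR = R − Q.
This gives a 3×3 integer matrix of rank 2; reducing to Smith normal form yields diagonal entries (1,1).

From H_k ≅ ker(∂_k) / im(∂_{k+1}) we obtain:

  H_0: rank C_0 − rank ∂_1 = 3 − 2 = 1, and the invariant factors of ∂_1 are all 1, so H_0 ≅ Z.
  H_1: rank ker ∂_1 − rank ∂_2 = (3 − 2) − 0 = 1, and there is no ∂_2, so H_1 ≅ Z.

As a check, the Euler characteristic is 3 − 3 = 0, which agrees with 1 − 1 = 0.
(K is a triangulation of the circle S^1.)

H_0 ≅ Z,  H_1 ≅ Z.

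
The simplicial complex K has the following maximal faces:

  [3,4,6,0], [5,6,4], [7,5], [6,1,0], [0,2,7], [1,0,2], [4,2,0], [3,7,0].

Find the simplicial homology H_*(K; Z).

H_0 = Z,  H_1 = Z,  H_2 = 0,  H_3 = 0.

Order the vertices as 0 < 1 < 2 < 3 < 4 < 5 < 6 < 7. Listing each simplex with vertices in this order, K has dimension 3 with simplices:

  0-simplices (8): [0], [1], [2], [3], [4], [5], [6], [7]
  1-simplices (17): [0,1], [0,2], [0,3], [0,4], [0,6], [0,7], [1,2], [1,6], [2,4], [2,7], [3,4], [3,6], [3,7], [4,5], [4,6], [5,6], [5,7]
  2-simplices (10): [0,1,2], [0,1,6], [0,2,4], [0,2,7], [0,3,4], [0,3,6], [0,3,7], [0,4,6], [3,4,6], [4,5,6]
  3-simplices (1): [0,3,4,6]

giving chain groups C_0 ≅ Z^8, C_1 ≅ Z^17, C_2 ≅ Z^10, C_3 ≅ Z^1.

The boundary map ∂_1: C_1 → C_0 is given by ∂[p,q] = [q] − [p]. For instance
  ∂[3,4] = [4] − [3].
As a 8×17 matrix over Z this has rank 7, with invariant factors (1,1,1,1,1,1,1).

The boundary map ∂_2: C_2 → C_1 sends each 2-simplex [p,q,r] to [q,r] − [p,r] + [p,q]. For instance
  ∂[0,3,6] = [3,6] − [0,6] + [0,3],
  ∂[4,5,6] = [5,6] − [4,6] + [4,5].
As a 17×10 matrix over Z this has rank 9, with invariant factors (1,1,1,1,1,1,1,1,1).

∂_3: C_3 → C_2 sends each 3-simplex σ to the alternating sum Σ_i (−1)^i (σ with its i-th vertex removed). For instance
  ∂[0,3,4,6] = [3,4,6] − [0,4,6] + [0,3,6] − [0,3,4].
The resulting 10×1 matrix has rank 1, and its Smith normal form has invariant factors (1).

Now H_k = ker ∂_k / im ∂_{k+1}, so:

  H_0: rank C_0 − rank ∂_1 = 8 − 7 = 1, and the invariant factors of ∂_1 are all 1, so H_0 ≅ Z.
  H_1: rank ker ∂_1 − rank ∂_2 = (17 − 7) − 9 = 1, and the invariant factors of ∂_2 are all 1, so H_1 ≅ Z.
  H_2: rank ker ∂_2 − rank ∂_3 = (10 − 9) − 1 = 0, and the invariant factors of ∂_3 are all 1, so H_2 ≅ 0.
  H_3: rank ker ∂_3 − rank ∂_4 = (1 − 1) − 0 = 0, and there is no ∂_4, so H_3 ≅ 0.

As a check, the Euler characteristic is 8 − 17 + 10 − 1 = 0, which agrees with 1 − 1 + 0 − 0 = 0.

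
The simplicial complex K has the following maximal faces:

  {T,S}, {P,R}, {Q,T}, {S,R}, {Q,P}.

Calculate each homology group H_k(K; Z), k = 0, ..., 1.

H_0 = Z,  H_1 = Z.

We work with the vertex ordering P < Q < R < S < T. The simplices of K, each written with vertices in increasing order, are:

  0-simplices (5): P, Q, R, S, T
  1-simplices (5): PQ, PR, QT, RS, ST

Hence C_0 ≅ Z^5, C_1 ≅ Z^5.

∂_1: C_1 → C_0 maps an edge to its endpoints' difference, ∂[p,q] = q − p. For instance
  ∂QT = T − Q.
The 5×5 boundary matrix has rank 4 and Smith normal form diag(1,1,1,1).

From H_k ≅ ker(∂_k) / im(∂_{k+1}) we obtain:

  H_0: rank C_0 − rank ∂_1 = 5 − 4 = 1, and the invariant factors of ∂_1 are all 1, so H_0 = Z.
  H_1: rank ker ∂_1 − rank ∂_2 = (5 − 4) − 0 = 1, and there is no ∂_2, so H_1 = Z.

(K is a triangulation of the circle S^1.)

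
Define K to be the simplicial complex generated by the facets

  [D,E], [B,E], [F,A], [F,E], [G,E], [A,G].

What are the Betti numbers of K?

b_0 = 1, b_1 = 1.

K has 6 vertices, 6 edges.
rank ∂_0 = 0, rank ∂_1 = 5 ⇒ b_0 = 6 − 0 − 5 = 1; all invariant factors of ∂_1 are 1 so no torsion. So H_0 = Z.
rank ∂_1 = 5, rank ∂_2 = 0 ⇒ b_1 = 6 − 5 − 0 = 1. So H_1 = Z.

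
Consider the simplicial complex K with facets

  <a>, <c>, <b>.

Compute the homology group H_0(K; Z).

H_0 = Z^3.

Fix the vertex order a < b < c and write every simplex with vertices in increasing order. Then dim K = 0 and the simplices of K are:

  0-simplices (3): a, b, c

giving chain groups C_0 ≅ Z^3.

Reading off H_k = ker ∂_k / im ∂_{k+1}:

  H_0: rank C_0 − rank ∂_1 = 3 − 0 = 3, and there is no ∂_1, so H_0 = Z^3.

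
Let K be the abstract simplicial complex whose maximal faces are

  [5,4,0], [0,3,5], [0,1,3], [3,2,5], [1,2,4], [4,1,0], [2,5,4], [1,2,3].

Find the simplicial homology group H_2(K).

H_2 = Z.

We work with the vertex ordering 0 < 1 < 2 < 3 < 4 < 5. The simplices of K, each written with vertices in increasing order, are:

  0-simplices (6): [0], [1], [2], [3], [4], [5]
  1-simplices (12): [0,1], [0,3], [0,4], [0,5], [1,2], [1,3], [1,4], [2,3], [2,4], [2,5], [3,5], [4,5]
  2-simplices (8): [0,1,3], [0,1,4], [0,3,5], [0,4,5], [1,2,3], [1,2,4], [2,3,5], [2,4,5]

so the chain groups are C_0 ≅ Z^6, C_1 ≅ Z^12, C_2 ≅ Z^8.

Boundary ∂_1: C_1 → C_0 maps an edge to its endpoints' difference, ∂[p,q] = q − p. For instance
  ∂[2,5] = [5] − [2].
This gives a 6×12 integer matrix of rank 5; reducing to Smith normal form yields diagonal entries (1,1,1,1,1).

The boundary map ∂_2: C_2 → C_1 acts by ∂[p,q,r] = [q,r] − [p,r] + [p,q]. For instance
  ∂[1,2,4] = [2,4] − [1,4] + [1,2],
  ∂[2,3,5] = [3,5] − [2,5] + [2,3].
The resulting 12×8 matrix has rank 7, and its Smith normal form has invariant factors (1,1,1,1,1,1,1).

Computing H_k = (kernel of ∂_k) / (image of ∂_{k+1}):

  H_2: rank ker ∂_2 − rank ∂_3 = (8 − 7) − 0 = 1, and there is no ∂_3, so H_2 ≅ Z.

(K is a triangulation of the 2-sphere S^2.)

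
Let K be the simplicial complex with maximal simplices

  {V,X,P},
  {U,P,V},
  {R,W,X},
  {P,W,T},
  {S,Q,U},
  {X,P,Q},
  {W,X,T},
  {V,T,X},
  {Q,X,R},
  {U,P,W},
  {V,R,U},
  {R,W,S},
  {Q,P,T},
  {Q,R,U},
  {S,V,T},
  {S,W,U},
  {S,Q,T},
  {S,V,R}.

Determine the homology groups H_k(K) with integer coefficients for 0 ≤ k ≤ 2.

Take the total order P < Q < R < S < T < U < V < W < X on the vertex set. Then K (dimension 2) consists of the simplices:

  0-simplices (9): P, Q, R, S, T, U, V, W, X
  1-simplices (27): PQ, PT, PU, PV, PW, PX, QR, QS, QT, QU, QX, RS, RU, RV, RW, RX, ST, SU, SV, SW, TV, TW, TX, UV, UW, VX, WX
  2-simplices (18): PQT, PQX, PTW, PUV, PUW, PVX, QRU, QRX, QST, QSU, RSV, RSW, RUV, RWX, STV, SUW, TVX, TWX

so the chain groups are C_0 ≅ Z^9, C_1 ≅ Z^27, C_2 ≅ Z^18.

Boundary ∂_1: C_1 → C_0 sends each edge [p,q] (with p < q) to q − p.
The 9×27 boundary matrix has rank 8 and Smith normal form diag(1,1,1,1,1,1,1,1).

The boundary map ∂_2: C_2 → C_1 maps a triangle to the signed sum of its edges. For instance
  ∂QSU = SU − QU + QS,
  ∂PUV = UV − PV + PU.
This gives a 27×18 integer matrix of rank 18; reducing to Smith normal form yields diagonal entries (1,1,1,1,1,1,1,1,1,1,1,1,1,1,1,1,1,2).

Computing H_k = (kernel of ∂_k) / (image of ∂_{k+1}):

  H_0: rank C_0 − rank ∂_1 = 9 − 8 = 1, and the invariant factors of ∂_1 are all 1, so H_0 ≅ Z.
  H_1: rank ker ∂_1 − rank ∂_2 = (27 − 8) − 18 = 1, and ∂_2 has invariant factor 2 > 1, so H_1 ≅ Z ⊕ Z/2Z.
  H_2: rank ker ∂_2 − rank ∂_3 = (18 − 18) − 0 = 0, and there is no ∂_3, so H_2 ≅ 0.

H_0 = Z,  H_1 = Z ⊕ Z/2Z,  H_2 = 0.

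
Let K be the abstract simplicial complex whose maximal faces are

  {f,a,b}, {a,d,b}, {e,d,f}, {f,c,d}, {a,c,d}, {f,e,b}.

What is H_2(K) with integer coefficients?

H_2 = 0.

Fix the vertex order a < b < c < d < e < f and write every simplex with vertices in increasing order. Then dim K = 2 and the simplices of K are:

  0-simplices (6): a, b, c, d, e, f
  1-simplices (12): ab, ac, ad, af, bd, be, bf, cd, cf, de, df, ef
  2-simplices (6): abd, abf, acd, bef, cdf, def

so the chain groups are C_0 ≅ Z^6, C_1 ≅ Z^12, C_2 ≅ Z^6.

The boundary map ∂_1: C_1 → C_0 is given by ∂[p,q] = [q] − [p]. For instance
  ∂ab = b − a.
This gives a 6×12 integer matrix of rank 5; reducing to Smith normal form yields diagonal entries (1,1,1,1,1).

Boundary ∂_2: C_2 → C_1 acts by ∂[p,q,r] = [q,r] − [p,r] + [p,q]. For instance
  ∂acd = cd − ad + ac,
  ∂bef = ef − bf + be.
As a 12×6 matrix over Z this has rank 6, with invariant factors (1,1,1,1,1,1).

Computing H_k = (kernel of ∂_k) / (image of ∂_{k+1}):

  H_2: rank ker ∂_2 − rank ∂_3 = (6 − 6) − 0 = 0, and there is no ∂_3, so H_2 ≅ 0.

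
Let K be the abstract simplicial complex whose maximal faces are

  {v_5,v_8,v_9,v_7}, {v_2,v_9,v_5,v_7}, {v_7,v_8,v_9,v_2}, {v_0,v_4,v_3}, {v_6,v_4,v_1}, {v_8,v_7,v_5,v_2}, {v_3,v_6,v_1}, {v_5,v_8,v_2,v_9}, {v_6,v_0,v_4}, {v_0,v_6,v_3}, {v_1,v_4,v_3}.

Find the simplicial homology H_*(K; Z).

H_0 = Z^2,  H_1 = 0,  H_2 = Z,  H_3 = Z.

Take the total order v_0 < v_1 < v_2 < v_3 < v_4 < v_5 < v_6 < v_7 < v_8 < v_9 on the vertex set. Then K (dimension 3) consists of the simplices:

  0-simplices (10): [v_0], [v_1], [v_2], [v_3], [v_4], [v_5], [v_6], [v_7], [v_8], [v_9]
  1-simplices (19): (19 of them)
  2-simplices (16): (16 of them)
  3-simplices (5): [v_2,v_5,v_7,v_8], [v_2,v_5,v_7,v_9], [v_2,v_5,v_8,v_9], [v_2,v_7,v_8,v_9], [v_5,v_7,v_8,v_9]

Hence C_0 ≅ Z^10, C_1 ≅ Z^19, C_2 ≅ Z^16, C_3 ≅ Z^5.

∂_1: C_1 → C_0 sends each edge [p,q] (with p < q) to q − p. For instance
  ∂[v_0,v_3] = [v_3] − [v_0].
As a 10×19 matrix over Z this has rank 8, with invariant factors (1,1,1,1,1,1,1,1).

Boundary ∂_2: C_2 → C_1 acts by ∂[p,q,r] = [q,r] − [p,r] + [p,q]. For instance
  ∂[v_2,v_7,v_9] = [v_7,v_9] − [v_2,v_9] + [v_2,v_7],
  ∂[v_2,v_5,v_7] = [v_5,v_7] − [v_2,v_7] + [v_2,v_5].
As a 19×16 matrix over Z this has rank 11, with invariant factors (1,1,1,1,1,1,1,1,1,1,1).

Boundary ∂_3: C_3 → C_2 sends each 3-simplex σ to the alternating sum Σ_i (−1)^i (σ with its i-th vertex removed). For instance
  ∂[v_2,v_5,v_7,v_8] = [v_5,v_7,v_8] − [v_2,v_7,v_8] + [v_2,v_5,v_8] − [v_2,v_5,v_7],
  ∂[v_5,v_7,v_8,v_9] = [v_7,v_8,v_9] − [v_5,v_8,v_9] + [v_5,v_7,v_9] − [v_5,v_7,v_8].
The 16×5 boundary matrix has rank 4 and Smith normal form diag(1,1,1,1).

Computing H_k = (kernel of ∂_k) / (image of ∂_{k+1}):

  H_0: rank C_0 − rank ∂_1 = 10 − 8 = 2, and the invariant factors of ∂_1 are all 1, so H_0 ≅ Z^2.
  H_1: rank ker ∂_1 − rank ∂_2 = (19 − 8) − 11 = 0, and the invariant factors of ∂_2 are all 1, so H_1 ≅ 0.
  H_2: rank ker ∂_2 − rank ∂_3 = (16 − 11) − 4 = 1, and the invariant factors of ∂_3 are all 1, so H_2 ≅ Z.
  H_3: rank ker ∂_3 − rank ∂_4 = (5 − 4) − 0 = 1, and there is no ∂_4, so H_3 ≅ Z.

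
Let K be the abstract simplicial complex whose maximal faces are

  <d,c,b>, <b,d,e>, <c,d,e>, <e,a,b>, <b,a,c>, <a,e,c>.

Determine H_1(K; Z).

Take the total order a < b < c < d < e on the vertex set. Then K (dimension 2) consists of the simplices:

  0-simplices (5): a, b, c, d, e
  1-simplices (9): ab, ac, ae, bc, bd, be, cd, ce, de
  2-simplices (6): abc, abe, ace, bcd, bde, cde

Hence C_0 ≅ Z^5, C_1 ≅ Z^9, C_2 ≅ Z^6.

∂_1: C_1 → C_0 sends each edge [p,q] (with p < q) to q − p.
The 5×9 boundary matrix has rank 4 and Smith normal form diag(1,1,1,1).

The boundary map ∂_2: C_2 → C_1 sends each 2-simplex [p,q,r] to [q,r] − [p,r] + [p,q]. For instance
  ∂abe = be − ae + ab,
  ∂abc = bc − ac + ab.
The resulting 9×6 matrix has rank 5, and its Smith normal form has invariant factors (1,1,1,1,1).

Reading off H_k = ker ∂_k / im ∂_{k+1}:

  H_1: rank ker ∂_1 − rank ∂_2 = (9 − 4) − 5 = 0, and the invariant factors of ∂_2 are all 1, so H_1 ≅ 0.

H_1 ≅ 0.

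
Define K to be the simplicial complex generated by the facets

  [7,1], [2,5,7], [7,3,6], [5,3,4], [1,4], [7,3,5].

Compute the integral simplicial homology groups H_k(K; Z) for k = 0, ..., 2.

Take the total order 1 < 2 < 3 < 4 < 5 < 6 < 7 on the vertex set. Then K (dimension 2) consists of the simplices:

  0-simplices (7): [1], [2], [3], [4], [5], [6], [7]
  1-simplices (11): [1,4], [1,7], [2,5], [2,7], [3,4], [3,5], [3,6], [3,7], [4,5], [5,7], [6,7]
  2-simplices (4): [2,5,7], [3,4,5], [3,5,7], [3,6,7]

Hence C_0 ≅ Z^7, C_1 ≅ Z^11, C_2 ≅ Z^4.

Boundary ∂_1: C_1 → C_0 sends each edge [p,q] (with p < q) to q − p. For instance
  ∂[2,5] = [5] − [2].
As a 7×11 matrix over Z this has rank 6, with invariant factors (1,1,1,1,1,1).

∂_2: C_2 → C_1 acts by ∂[p,q,r] = [q,r] − [p,r] + [p,q]. For instance
  ∂[3,4,5] = [4,5] − [3,5] + [3,4],
  ∂[3,5,7] = [5,7] − [3,7] + [3,5].
This gives a 11×4 integer matrix of rank 4; reducing to Smith normal form yields diagonal entries (1,1,1,1).

Reading off H_k = ker ∂_k / im ∂_{k+1}:

  H_0: rank C_0 − rank ∂_1 = 7 − 6 = 1, and the invariant factors of ∂_1 are all 1, so H_0 ≅ Z.
  H_1: rank ker ∂_1 − rank ∂_2 = (11 − 6) − 4 = 1, and the invariant factors of ∂_2 are all 1, so H_1 ≅ Z.
  H_2: rank ker ∂_2 − rank ∂_3 = (4 − 4) − 0 = 0, and there is no ∂_3, so H_2 ≅ 0.

H_0 ≅ Z,  H_1 ≅ Z,  H_2 = 0.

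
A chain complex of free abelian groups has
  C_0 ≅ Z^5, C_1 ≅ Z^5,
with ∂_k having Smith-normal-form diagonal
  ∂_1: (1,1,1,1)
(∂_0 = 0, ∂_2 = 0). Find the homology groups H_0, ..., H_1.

H_0: b_0 = 5 − 0 − 4 = 1; torsion from ∂_1 factors > 1: none. So H_0 ≅ Z.
H_1: b_1 = 5 − 4 − 0 = 1; torsion from ∂_2 factors > 1: none. So H_1 ≅ Z.

H_0 ≅ Z,  H_1 ≅ Z.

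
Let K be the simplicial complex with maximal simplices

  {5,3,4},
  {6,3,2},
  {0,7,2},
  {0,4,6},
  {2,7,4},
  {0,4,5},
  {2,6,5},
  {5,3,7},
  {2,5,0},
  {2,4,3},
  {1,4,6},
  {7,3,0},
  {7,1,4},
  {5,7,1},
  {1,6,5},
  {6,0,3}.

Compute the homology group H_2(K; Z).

Order the vertices as 0 < 1 < 2 < 3 < 4 < 5 < 6 < 7. Listing each simplex with vertices in this order, K has dimension 2 with simplices:

  0-simplices (8): [0], [1], [2], [3], [4], [5], [6], [7]
  1-simplices (24): (24 of them)
  2-simplices (16): [0,2,5], [0,2,7], [0,3,6], [0,3,7], [0,4,5], [0,4,6], [1,4,6], [1,4,7], [1,5,6], [1,5,7], [2,3,4], [2,3,6], [2,4,7], [2,5,6], [3,4,5], [3,5,7]

Hence C_0 ≅ Z^8, C_1 ≅ Z^24, C_2 ≅ Z^16.

Boundary ∂_1: C_1 → C_0 maps an edge to its endpoints' difference, ∂[p,q] = q − p.
The 8×24 boundary matrix has rank 7 and Smith normal form diag(1,1,1,1,1,1,1).

The boundary map ∂_2: C_2 → C_1 sends each 2-simplex [p,q,r] to [q,r] − [p,r] + [p,q]. For instance
  ∂[0,2,5] = [2,5] − [0,5] + [0,2],
  ∂[3,4,5] = [4,5] − [3,5] + [3,4].
The 24×16 boundary matrix has rank 15 and Smith normal form diag(1,1,1,1,1,1,1,1,1,1,1,1,1,1,1).

Now H_k = ker ∂_k / im ∂_{k+1}, so:

  H_2: rank ker ∂_2 − rank ∂_3 = (16 − 15) − 0 = 1, and there is no ∂_3, so H_2 ≅ Z.

H_2 ≅ Z.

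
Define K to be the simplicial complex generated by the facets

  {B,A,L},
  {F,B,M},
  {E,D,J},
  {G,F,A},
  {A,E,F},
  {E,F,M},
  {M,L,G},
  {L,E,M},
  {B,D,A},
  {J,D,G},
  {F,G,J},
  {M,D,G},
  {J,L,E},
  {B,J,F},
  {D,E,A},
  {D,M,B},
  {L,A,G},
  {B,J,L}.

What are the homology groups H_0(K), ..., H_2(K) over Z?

H_0 ≅ Z,  H_1 ≅ Z^2,  H_2 ≅ Z.

Take the total order A < B < D < E < F < G < J < L < M on the vertex set. Then K (dimension 2) consists of the simplices:

  0-simplices (9): A, B, D, E, F, G, J, L, M
  1-simplices (27): AB, AD, AE, AF, AG, AL, BD, BF, BJ, BL, BM, DE, DG, DJ, DM, EF, EJ, EL, EM, FG, FJ, FM, GJ, GL, GM, JL, LM
  2-simplices (18): ABD, ABL, ADE, AEF, AFG, AGL, BDM, BFJ, BFM, BJL, DEJ, DGJ, DGM, EFM, EJL, ELM, FGJ, GLM

giving chain groups C_0 ≅ Z^9, C_1 ≅ Z^27, C_2 ≅ Z^18.

∂_1: C_1 → C_0 is given by ∂[p,q] = [q] − [p]. For instance
  ∂BL = L − B.
As a 9×27 matrix over Z this has rank 8, with invariant factors (1,1,1,1,1,1,1,1).

∂_2: C_2 → C_1 maps a triangle to the signed sum of its edges. For instance
  ∂BJL = JL − BL + BJ,
  ∂DGJ = GJ − DJ + DG.
As a 27×18 matrix over Z this has rank 17, with invariant factors (1,1,1,1,1,1,1,1,1,1,1,1,1,1,1,1,1).

Reading off H_k = ker ∂_k / im ∂_{k+1}:

  H_0: rank C_0 − rank ∂_1 = 9 − 8 = 1, and the invariant factors of ∂_1 are all 1, so H_0 = Z.
  H_1: rank ker ∂_1 − rank ∂_2 = (27 − 8) − 17 = 2, and the invariant factors of ∂_2 are all 1, so H_1 = Z^2.
  H_2: rank ker ∂_2 − rank ∂_3 = (18 − 17) − 0 = 1, and there is no ∂_3, so H_2 = Z.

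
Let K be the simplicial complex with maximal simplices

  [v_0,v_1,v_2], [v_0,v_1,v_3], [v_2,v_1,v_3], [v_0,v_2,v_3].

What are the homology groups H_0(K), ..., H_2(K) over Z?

H_0 ≅ Z,  H_1 = 0,  H_2 ≅ Z.

Order the vertices as v_0 < v_1 < v_2 < v_3. Listing each simplex with vertices in this order, K has dimension 2 with simplices:

  0-simplices (4): [v_0], [v_1], [v_2], [v_3]
  1-simplices (6): [v_0,v_1], [v_0,v_2], [v_0,v_3], [v_1,v_2], [v_1,v_3], [v_2,v_3]
  2-simplices (4): [v_0,v_1,v_2], [v_0,v_1,v_3], [v_0,v_2,v_3], [v_1,v_2,v_3]

giving chain groups C_0 ≅ Z^4, C_1 ≅ Z^6, C_2 ≅ Z^4.

The boundary map ∂_1: C_1 → C_0 is given by ∂[p,q] = [q] − [p]. For instance
  ∂[v_0,v_1] = [v_1] − [v_0].
The 4×6 boundary matrix has rank 3 and Smith normal form diag(1,1,1).

∂_2: C_2 → C_1 maps a triangle to the signed sum of its edges. For instance
  ∂[v_1,v_2,v_3] = [v_2,v_3] − [v_1,v_3] + [v_1,v_2],
  ∂[v_0,v_1,v_2] = [v_1,v_2] − [v_0,v_2] + [v_0,v_1].
This gives a 6×4 integer matrix of rank 3; reducing to Smith normal form yields diagonal entries (1,1,1).

From H_k ≅ ker(∂_k) / im(∂_{k+1}) we obtain:

  H_0: rank C_0 − rank ∂_1 = 4 − 3 = 1, and the invariant factors of ∂_1 are all 1, so H_0 = Z.
  H_1: rank ker ∂_1 − rank ∂_2 = (6 − 3) − 3 = 0, and the invariant factors of ∂_2 are all 1, so H_1 = 0.
  H_2: rank ker ∂_2 − rank ∂_3 = (4 − 3) − 0 = 1, and there is no ∂_3, so H_2 = Z.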